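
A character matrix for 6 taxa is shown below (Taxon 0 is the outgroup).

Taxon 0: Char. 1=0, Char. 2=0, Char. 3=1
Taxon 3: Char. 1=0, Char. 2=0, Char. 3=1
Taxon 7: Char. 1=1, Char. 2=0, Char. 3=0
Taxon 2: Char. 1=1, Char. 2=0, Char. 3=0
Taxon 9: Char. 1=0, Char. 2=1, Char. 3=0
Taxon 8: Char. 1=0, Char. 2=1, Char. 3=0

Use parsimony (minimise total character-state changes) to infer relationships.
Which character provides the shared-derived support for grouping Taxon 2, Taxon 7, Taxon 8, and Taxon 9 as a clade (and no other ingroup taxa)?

Char. 3

Character polarity is set by the outgroup: the derived state is whichever differs from the outgroup's state, so for Char. 3 the derived state is '0', and for the remaining characters it is '1'.
Char. 1: derived state '1' in Taxon 2 and Taxon 7 only — synapomorphy for {Taxon 2, Taxon 7}.
Only Taxon 8 and Taxon 9 show the derived state '1' for Char. 2, supporting them as a clade.
Only Taxon 2, Taxon 7, Taxon 8, and Taxon 9 show the derived state '0' for Char. 3, supporting them as a clade.
Most parsimonious ingroup topology: (Taxon 3,((Taxon 7,Taxon 2),(Taxon 9,Taxon 8))).
The clade {Taxon 2, Taxon 7, Taxon 8, Taxon 9} is supported by Char. 3: its derived state '0' occurs in exactly those taxa and in no other taxon (including the outgroup).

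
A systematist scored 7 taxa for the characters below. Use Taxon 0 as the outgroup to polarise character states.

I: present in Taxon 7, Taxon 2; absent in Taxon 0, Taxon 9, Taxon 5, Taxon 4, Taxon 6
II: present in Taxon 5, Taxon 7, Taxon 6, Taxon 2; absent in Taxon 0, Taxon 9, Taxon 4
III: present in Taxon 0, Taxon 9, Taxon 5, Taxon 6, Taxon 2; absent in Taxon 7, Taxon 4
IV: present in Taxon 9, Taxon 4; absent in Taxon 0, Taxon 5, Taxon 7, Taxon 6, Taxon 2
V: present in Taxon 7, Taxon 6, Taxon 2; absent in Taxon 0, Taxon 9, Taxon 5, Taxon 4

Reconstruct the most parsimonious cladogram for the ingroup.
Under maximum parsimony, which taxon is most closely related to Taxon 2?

Taxon 7

Character polarity is set by the outgroup: the derived state is whichever differs from the outgroup's state, so for III the derived state is 'absent', and for the remaining characters it is 'present'.
I (derived state 'present') is shared by Taxon 2 and Taxon 7 — a synapomorphy uniting that clade.
II (derived state 'present') is shared by Taxon 2, Taxon 5, Taxon 6, and Taxon 7 — a synapomorphy uniting that clade.
III groups Taxon 4 and Taxon 7, which is incompatible with the clades supported by the remaining characters; treating it as convergent (homoplasy) costs fewer steps than any alternative tree.
IV (derived state 'present') is shared by Taxon 4 and Taxon 9 — a synapomorphy uniting that clade.
Only Taxon 2, Taxon 6, and Taxon 7 show the derived state 'present' for V, supporting them as a clade.
Most parsimonious ingroup topology: ((Taxon 9,Taxon 4),(Taxon 5,((Taxon 7,Taxon 2),Taxon 6))).
Taxon 2 and Taxon 7 form a cherry on this tree, so they are sister taxa.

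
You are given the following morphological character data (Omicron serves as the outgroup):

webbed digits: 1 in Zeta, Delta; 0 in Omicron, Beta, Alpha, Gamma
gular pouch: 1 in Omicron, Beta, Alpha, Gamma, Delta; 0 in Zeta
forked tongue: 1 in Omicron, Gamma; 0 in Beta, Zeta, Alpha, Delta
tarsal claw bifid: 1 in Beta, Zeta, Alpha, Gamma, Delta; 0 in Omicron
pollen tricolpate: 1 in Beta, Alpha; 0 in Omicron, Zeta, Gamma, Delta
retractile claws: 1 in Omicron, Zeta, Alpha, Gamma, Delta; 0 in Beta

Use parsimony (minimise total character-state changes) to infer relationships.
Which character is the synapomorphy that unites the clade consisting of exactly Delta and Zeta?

Character polarity is set by the outgroup: the derived state is whichever differs from the outgroup's state, so for gular pouch, forked tongue, retractile claws the derived state is '0', and for the remaining characters it is '1'.
Only Delta and Zeta show the derived state '1' for webbed digits, supporting them as a clade.
gular pouch (derived state '0') is unique to Zeta (autapomorphy; uninformative for grouping).
Only Alpha, Beta, Delta, and Zeta show the derived state '0' for forked tongue, supporting them as a clade.
All ingroup taxa share the derived state '1' for tarsal claw bifid; it defines the ingroup but does not resolve relationships within it.
pollen tricolpate: derived state '1' in Alpha and Beta only — synapomorphy for {Alpha, Beta}.
retractile claws (derived state '0') is unique to Beta (autapomorphy; uninformative for grouping).
Most parsimonious ingroup topology: (((Beta,Alpha),(Zeta,Delta)),Gamma).
The clade {Delta, Zeta} is supported by webbed digits: its derived state '1' occurs in exactly those taxa and in no other taxon (including the outgroup).

webbed digits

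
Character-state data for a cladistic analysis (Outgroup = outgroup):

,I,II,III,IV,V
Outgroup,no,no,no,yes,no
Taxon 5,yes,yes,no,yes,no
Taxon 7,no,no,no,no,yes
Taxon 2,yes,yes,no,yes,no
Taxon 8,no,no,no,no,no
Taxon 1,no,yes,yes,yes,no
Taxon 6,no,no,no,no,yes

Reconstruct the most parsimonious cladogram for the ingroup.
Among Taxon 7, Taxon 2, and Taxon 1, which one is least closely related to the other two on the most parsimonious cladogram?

Character polarity is set by the outgroup: the derived state is whichever differs from the outgroup's state, so for IV the derived state is 'no', and for the remaining characters it is 'yes'.
I: derived state 'yes' in Taxon 2 and Taxon 5 only — synapomorphy for {Taxon 2, Taxon 5}.
Only Taxon 1, Taxon 2, and Taxon 5 show the derived state 'yes' for II, supporting them as a clade.
III: derived state 'yes' in Taxon 1 only — an autapomorphy, so it tells us nothing about relationships among taxa.
IV (derived state 'no') is shared by Taxon 6, Taxon 7, and Taxon 8 — a synapomorphy uniting that clade.
Only Taxon 6 and Taxon 7 show the derived state 'yes' for V, supporting them as a clade.
Most parsimonious ingroup topology: (((Taxon 5,Taxon 2),Taxon 1),((Taxon 7,Taxon 6),Taxon 8)).
Taxon 2 and Taxon 1 share a more recent common ancestor with each other than either does with Taxon 7, so Taxon 7 is the least closely related of the three.

Taxon 7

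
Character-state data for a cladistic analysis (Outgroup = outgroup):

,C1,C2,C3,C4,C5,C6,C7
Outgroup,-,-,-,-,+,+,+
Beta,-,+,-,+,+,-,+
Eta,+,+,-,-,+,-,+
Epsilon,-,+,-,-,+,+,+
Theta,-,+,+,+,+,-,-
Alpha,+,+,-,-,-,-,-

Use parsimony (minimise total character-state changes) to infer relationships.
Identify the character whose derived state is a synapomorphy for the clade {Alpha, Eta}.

Character polarity is set by the outgroup: the derived state is whichever differs from the outgroup's state, so for C5, C6, C7 the derived state is '-', and for the remaining characters it is '+'.
C1 (derived state '+') is shared by Alpha and Eta — a synapomorphy uniting that clade.
C2 (derived state '+') is shared by all ingroup taxa — unites the whole ingroup.
C3 (derived state '+') is unique to Theta (autapomorphy; uninformative for grouping).
C4: derived state '+' in Beta and Theta only — synapomorphy for {Beta, Theta}.
C5: derived state '-' in Alpha only — an autapomorphy, so it tells us nothing about relationships among taxa.
C6 (derived state '-') is shared by Alpha, Beta, Eta, and Theta — a synapomorphy uniting that clade.
C7 groups Alpha and Theta, which is incompatible with the clades supported by the remaining characters; treating it as convergent (homoplasy) costs fewer steps than any alternative tree.
Most parsimonious ingroup topology: (((Beta,Theta),(Eta,Alpha)),Epsilon).
The clade {Alpha, Eta} is supported by C1: its derived state '+' occurs in exactly those taxa and in no other taxon (including the outgroup).

C1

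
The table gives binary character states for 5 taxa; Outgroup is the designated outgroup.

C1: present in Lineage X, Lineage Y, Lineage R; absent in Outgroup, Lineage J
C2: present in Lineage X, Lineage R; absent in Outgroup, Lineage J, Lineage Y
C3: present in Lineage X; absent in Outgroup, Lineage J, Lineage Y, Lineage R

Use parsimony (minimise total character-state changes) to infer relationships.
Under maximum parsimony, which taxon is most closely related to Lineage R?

Lineage X

The outgroup has state 'absent' for every character, so 'present' is the derived state throughout.
Only Lineage R, Lineage X, and Lineage Y show the derived state 'present' for C1, supporting them as a clade.
C2 (derived state 'present') is shared by Lineage R and Lineage X — a synapomorphy uniting that clade.
C3 (derived state 'present') is unique to Lineage X (autapomorphy; uninformative for grouping).
Most parsimonious ingroup topology: (Lineage J,((Lineage X,Lineage R),Lineage Y)).
Lineage R and Lineage X form a cherry on this tree, so they are sister taxa.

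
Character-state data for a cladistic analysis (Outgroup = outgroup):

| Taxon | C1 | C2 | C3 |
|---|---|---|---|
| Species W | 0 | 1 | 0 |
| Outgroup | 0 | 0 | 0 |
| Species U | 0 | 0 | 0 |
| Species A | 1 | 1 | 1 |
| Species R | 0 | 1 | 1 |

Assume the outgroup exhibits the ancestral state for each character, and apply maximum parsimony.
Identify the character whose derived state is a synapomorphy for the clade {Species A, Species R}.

The outgroup has state '0' for every character, so '1' is the derived state throughout.
C1: derived state '1' in Species A only — an autapomorphy, so it tells us nothing about relationships among taxa.
Only Species A, Species R, and Species W show the derived state '1' for C2, supporting them as a clade.
Only Species A and Species R show the derived state '1' for C3, supporting them as a clade.
Most parsimonious ingroup topology: ((Species W,(Species R,Species A)),Species U).
The clade {Species A, Species R} is supported by C3: its derived state '1' occurs in exactly those taxa and in no other taxon (including the outgroup).

C3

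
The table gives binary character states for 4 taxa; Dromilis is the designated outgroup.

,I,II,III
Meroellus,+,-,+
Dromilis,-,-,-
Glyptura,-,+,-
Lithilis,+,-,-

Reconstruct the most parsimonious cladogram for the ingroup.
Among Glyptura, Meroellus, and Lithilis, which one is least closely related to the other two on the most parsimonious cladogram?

The outgroup has state '-' for every character, so '+' is the derived state throughout.
I: derived state '+' in Lithilis and Meroellus only — synapomorphy for {Lithilis, Meroellus}.
II (derived state '+') is unique to Glyptura (autapomorphy; uninformative for grouping).
III (derived state '+') is unique to Meroellus (autapomorphy; uninformative for grouping).
Most parsimonious ingroup topology: ((Lithilis,Meroellus),Glyptura).
Meroellus and Lithilis share a more recent common ancestor with each other than either does with Glyptura, so Glyptura is the least closely related of the three.

Glyptura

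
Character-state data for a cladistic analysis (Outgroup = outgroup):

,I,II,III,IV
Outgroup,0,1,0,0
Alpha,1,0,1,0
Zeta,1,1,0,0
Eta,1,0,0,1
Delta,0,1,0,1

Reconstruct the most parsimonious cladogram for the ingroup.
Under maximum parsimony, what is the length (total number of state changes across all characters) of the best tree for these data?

Character polarity is set by the outgroup: the derived state is whichever differs from the outgroup's state, so for II the derived state is '0', and for the remaining characters it is '1'.
Only Alpha, Eta, and Zeta show the derived state '1' for I, supporting them as a clade.
Only Alpha and Eta show the derived state '0' for II, supporting them as a clade.
III (derived state '1') is unique to Alpha (autapomorphy; uninformative for grouping).
IV groups Delta and Eta, which is incompatible with the clades supported by the remaining characters; treating it as convergent (homoplasy) costs fewer steps than any alternative tree.
Most parsimonious ingroup topology: (((Alpha,Eta),Zeta),Delta).
Changes per character on this tree: I: 1; II: 1; III: 1; IV: 2.
Total = 5.

5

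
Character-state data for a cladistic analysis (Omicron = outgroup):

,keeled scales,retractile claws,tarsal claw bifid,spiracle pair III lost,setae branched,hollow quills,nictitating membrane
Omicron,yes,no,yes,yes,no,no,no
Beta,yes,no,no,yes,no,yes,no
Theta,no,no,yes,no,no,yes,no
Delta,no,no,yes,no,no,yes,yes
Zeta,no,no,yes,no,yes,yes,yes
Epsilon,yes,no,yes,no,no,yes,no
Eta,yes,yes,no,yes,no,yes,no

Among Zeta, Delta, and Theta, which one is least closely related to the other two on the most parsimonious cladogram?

Character polarity is set by the outgroup: the derived state is whichever differs from the outgroup's state, so for keeled scales, tarsal claw bifid, spiracle pair III lost the derived state is 'no', and for the remaining characters it is 'yes'.
keeled scales (derived state 'no') is shared by Delta, Theta, and Zeta — a synapomorphy uniting that clade.
retractile claws (derived state 'yes') is unique to Eta (autapomorphy; uninformative for grouping).
tarsal claw bifid (derived state 'no') is shared by Beta and Eta — a synapomorphy uniting that clade.
spiracle pair III lost (derived state 'no') is shared by Delta, Epsilon, Theta, and Zeta — a synapomorphy uniting that clade.
setae branched (derived state 'yes') is unique to Zeta (autapomorphy; uninformative for grouping).
hollow quills (derived state 'yes') is shared by all ingroup taxa — unites the whole ingroup.
Only Delta and Zeta show the derived state 'yes' for nictitating membrane, supporting them as a clade.
Most parsimonious ingroup topology: ((Beta,Eta),((Theta,(Delta,Zeta)),Epsilon)).
Delta and Zeta share a more recent common ancestor with each other than either does with Theta, so Theta is the least closely related of the three.

Theta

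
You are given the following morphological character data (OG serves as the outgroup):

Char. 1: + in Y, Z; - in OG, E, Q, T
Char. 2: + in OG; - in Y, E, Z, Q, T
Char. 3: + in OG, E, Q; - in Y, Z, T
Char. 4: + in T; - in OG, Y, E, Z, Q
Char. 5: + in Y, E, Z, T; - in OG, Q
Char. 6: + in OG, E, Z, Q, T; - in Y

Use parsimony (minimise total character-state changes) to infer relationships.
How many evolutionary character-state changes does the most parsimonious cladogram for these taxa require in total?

Character polarity is set by the outgroup: the derived state is whichever differs from the outgroup's state, so for Char. 2, Char. 3, Char. 6 the derived state is '-', and for the remaining characters it is '+'.
Only Y and Z show the derived state '+' for Char. 1, supporting them as a clade.
Char. 2 (derived state '-') is shared by all ingroup taxa — unites the whole ingroup.
Only T, Y, and Z show the derived state '-' for Char. 3, supporting them as a clade.
Char. 4: derived state '+' in T only — an autapomorphy, so it tells us nothing about relationships among taxa.
Only E, T, Y, and Z show the derived state '+' for Char. 5, supporting them as a clade.
Char. 6: derived state '-' in Y only — an autapomorphy, so it tells us nothing about relationships among taxa.
Most parsimonious ingroup topology: ((((Y,Z),T),E),Q).
Changes per character on this tree: Char. 1: 1; Char. 2: 1; Char. 3: 1; Char. 4: 1; Char. 5: 1; Char. 6: 1.
Total = 6.

6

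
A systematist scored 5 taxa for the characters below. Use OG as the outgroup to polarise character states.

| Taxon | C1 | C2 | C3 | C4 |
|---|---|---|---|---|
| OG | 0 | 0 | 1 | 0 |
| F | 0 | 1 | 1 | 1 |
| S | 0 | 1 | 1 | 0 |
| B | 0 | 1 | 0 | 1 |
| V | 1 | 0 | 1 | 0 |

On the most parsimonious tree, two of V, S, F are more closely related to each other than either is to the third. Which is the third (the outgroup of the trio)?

Character polarity is set by the outgroup: the derived state is whichever differs from the outgroup's state, so for C3 the derived state is '0', and for the remaining characters it is '1'.
C1 (derived state '1') is unique to V (autapomorphy; uninformative for grouping).
C2: derived state '1' in B, F, and S only — synapomorphy for {B, F, S}.
C3: derived state '0' in B only — an autapomorphy, so it tells us nothing about relationships among taxa.
C4 (derived state '1') is shared by B and F — a synapomorphy uniting that clade.
Most parsimonious ingroup topology: (((F,B),S),V).
F and S share a more recent common ancestor with each other than either does with V, so V is the least closely related of the three.

V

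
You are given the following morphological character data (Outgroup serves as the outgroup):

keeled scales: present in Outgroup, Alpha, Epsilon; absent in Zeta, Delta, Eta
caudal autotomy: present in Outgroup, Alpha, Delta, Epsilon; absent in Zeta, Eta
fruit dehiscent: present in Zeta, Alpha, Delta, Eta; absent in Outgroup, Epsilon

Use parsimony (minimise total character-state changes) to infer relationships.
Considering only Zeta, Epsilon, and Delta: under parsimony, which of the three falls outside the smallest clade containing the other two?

Character polarity is set by the outgroup: the derived state is whichever differs from the outgroup's state, so for keeled scales, caudal autotomy the derived state is 'absent', and for the remaining characters it is 'present'.
keeled scales: derived state 'absent' in Delta, Eta, and Zeta only — synapomorphy for {Delta, Eta, Zeta}.
Only Eta and Zeta show the derived state 'absent' for caudal autotomy, supporting them as a clade.
Only Alpha, Delta, Eta, and Zeta show the derived state 'present' for fruit dehiscent, supporting them as a clade.
Most parsimonious ingroup topology: ((((Zeta,Eta),Delta),Alpha),Epsilon).
Zeta and Delta share a more recent common ancestor with each other than either does with Epsilon, so Epsilon is the least closely related of the three.

Epsilon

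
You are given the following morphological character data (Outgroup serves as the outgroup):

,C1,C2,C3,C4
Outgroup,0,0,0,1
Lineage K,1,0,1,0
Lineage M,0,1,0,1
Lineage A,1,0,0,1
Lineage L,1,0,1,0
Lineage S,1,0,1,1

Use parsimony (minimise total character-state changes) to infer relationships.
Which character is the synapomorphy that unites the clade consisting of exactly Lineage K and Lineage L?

Character polarity is set by the outgroup: the derived state is whichever differs from the outgroup's state, so for C4 the derived state is '0', and for the remaining characters it is '1'.
Only Lineage A, Lineage K, Lineage L, and Lineage S show the derived state '1' for C1, supporting them as a clade.
C2: derived state '1' in Lineage M only — an autapomorphy, so it tells us nothing about relationships among taxa.
C3 (derived state '1') is shared by Lineage K, Lineage L, and Lineage S — a synapomorphy uniting that clade.
C4: derived state '0' in Lineage K and Lineage L only — synapomorphy for {Lineage K, Lineage L}.
Most parsimonious ingroup topology: ((((Lineage K,Lineage L),Lineage S),Lineage A),Lineage M).
The clade {Lineage K, Lineage L} is supported by C4: its derived state '0' occurs in exactly those taxa and in no other taxon (including the outgroup).

C4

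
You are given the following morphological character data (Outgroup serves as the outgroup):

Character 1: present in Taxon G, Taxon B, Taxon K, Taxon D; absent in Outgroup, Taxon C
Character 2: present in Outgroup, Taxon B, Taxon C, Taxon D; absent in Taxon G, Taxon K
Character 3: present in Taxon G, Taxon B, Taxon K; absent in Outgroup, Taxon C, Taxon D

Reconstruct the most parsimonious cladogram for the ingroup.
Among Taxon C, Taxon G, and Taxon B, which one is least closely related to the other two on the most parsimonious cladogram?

Character polarity is set by the outgroup: the derived state is whichever differs from the outgroup's state, so for Character 2 the derived state is 'absent', and for the remaining characters it is 'present'.
Character 1: derived state 'present' in Taxon B, Taxon D, Taxon G, and Taxon K only — synapomorphy for {Taxon B, Taxon D, Taxon G, Taxon K}.
Character 2 (derived state 'absent') is shared by Taxon G and Taxon K — a synapomorphy uniting that clade.
Only Taxon B, Taxon G, and Taxon K show the derived state 'present' for Character 3, supporting them as a clade.
Most parsimonious ingroup topology: ((((Taxon G,Taxon K),Taxon B),Taxon D),Taxon C).
Taxon G and Taxon B share a more recent common ancestor with each other than either does with Taxon C, so Taxon C is the least closely related of the three.

Taxon C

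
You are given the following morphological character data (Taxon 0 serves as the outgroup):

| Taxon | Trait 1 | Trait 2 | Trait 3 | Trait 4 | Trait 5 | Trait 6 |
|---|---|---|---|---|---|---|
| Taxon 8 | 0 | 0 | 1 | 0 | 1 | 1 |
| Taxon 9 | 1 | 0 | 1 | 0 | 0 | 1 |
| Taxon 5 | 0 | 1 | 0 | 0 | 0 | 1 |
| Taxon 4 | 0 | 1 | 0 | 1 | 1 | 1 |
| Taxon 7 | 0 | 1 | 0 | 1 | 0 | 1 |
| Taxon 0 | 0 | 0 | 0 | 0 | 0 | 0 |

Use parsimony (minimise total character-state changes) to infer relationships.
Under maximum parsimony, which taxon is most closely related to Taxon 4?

Taxon 7

The outgroup has state '0' for every character, so '1' is the derived state throughout.
Trait 1 (derived state '1') is unique to Taxon 9 (autapomorphy; uninformative for grouping).
Trait 2 (derived state '1') is shared by Taxon 4, Taxon 5, and Taxon 7 — a synapomorphy uniting that clade.
Only Taxon 8 and Taxon 9 show the derived state '1' for Trait 3, supporting them as a clade.
Only Taxon 4 and Taxon 7 show the derived state '1' for Trait 4, supporting them as a clade.
Trait 5 groups Taxon 4 and Taxon 8, which is incompatible with the clades supported by the remaining characters; treating it as convergent (homoplasy) costs fewer steps than any alternative tree.
All ingroup taxa share the derived state '1' for Trait 6; it defines the ingroup but does not resolve relationships within it.
Most parsimonious ingroup topology: (((Taxon 7,Taxon 4),Taxon 5),(Taxon 8,Taxon 9)).
Taxon 4 and Taxon 7 form a cherry on this tree, so they are sister taxa.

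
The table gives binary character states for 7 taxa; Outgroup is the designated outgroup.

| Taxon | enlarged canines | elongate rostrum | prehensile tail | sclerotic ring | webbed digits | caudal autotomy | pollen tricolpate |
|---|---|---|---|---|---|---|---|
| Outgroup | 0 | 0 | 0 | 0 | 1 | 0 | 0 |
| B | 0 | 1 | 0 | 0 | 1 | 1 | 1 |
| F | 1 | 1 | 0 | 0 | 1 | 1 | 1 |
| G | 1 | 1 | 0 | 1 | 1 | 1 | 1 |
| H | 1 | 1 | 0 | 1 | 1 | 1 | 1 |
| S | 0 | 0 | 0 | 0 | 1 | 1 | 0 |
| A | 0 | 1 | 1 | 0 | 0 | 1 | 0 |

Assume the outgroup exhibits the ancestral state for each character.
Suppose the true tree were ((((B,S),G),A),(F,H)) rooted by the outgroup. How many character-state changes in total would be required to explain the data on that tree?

Map each character onto ((((B,S),G),A),(F,H)) (rooted by Outgroup) and count the minimum state changes it requires (Fitch parsimony):
enlarged canines: 2; elongate rostrum: 2; prehensile tail: 1; sclerotic ring: 2; webbed digits: 1; caudal autotomy: 1; pollen tricolpate: 3.
Total tree length = 12.

12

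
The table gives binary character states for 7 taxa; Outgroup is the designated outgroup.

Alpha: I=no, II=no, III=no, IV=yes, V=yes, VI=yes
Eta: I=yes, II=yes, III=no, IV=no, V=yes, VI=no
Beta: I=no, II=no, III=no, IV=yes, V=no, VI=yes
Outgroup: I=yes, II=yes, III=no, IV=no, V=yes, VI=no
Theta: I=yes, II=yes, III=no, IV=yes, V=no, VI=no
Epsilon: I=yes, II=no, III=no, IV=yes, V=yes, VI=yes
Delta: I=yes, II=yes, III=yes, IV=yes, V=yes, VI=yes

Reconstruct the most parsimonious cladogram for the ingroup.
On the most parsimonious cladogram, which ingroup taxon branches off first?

Character polarity is set by the outgroup: the derived state is whichever differs from the outgroup's state, so for I, II, V the derived state is 'no', and for the remaining characters it is 'yes'.
I (derived state 'no') is shared by Alpha and Beta — a synapomorphy uniting that clade.
Only Alpha, Beta, and Epsilon show the derived state 'no' for II, supporting them as a clade.
III (derived state 'yes') is unique to Delta (autapomorphy; uninformative for grouping).
IV (derived state 'yes') is shared by Alpha, Beta, Delta, Epsilon, and Theta — a synapomorphy uniting that clade.
V (state 'no') occurs in Beta and Theta but conflicts with the nesting implied by the other characters — most parsimoniously interpreted as homoplasy.
VI: derived state 'yes' in Alpha, Beta, Delta, and Epsilon only — synapomorphy for {Alpha, Beta, Delta, Epsilon}.
Most parsimonious ingroup topology: (Eta,((((Alpha,Beta),Epsilon),Delta),Theta)).
Eta is sister to the clade containing all other ingroup taxa, so it is the earliest-diverging (most basal) ingroup lineage.

Eta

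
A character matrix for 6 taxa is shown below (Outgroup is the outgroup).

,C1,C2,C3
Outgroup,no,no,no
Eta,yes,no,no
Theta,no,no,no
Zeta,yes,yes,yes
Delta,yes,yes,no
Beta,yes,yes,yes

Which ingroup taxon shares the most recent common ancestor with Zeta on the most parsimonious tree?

Beta

The outgroup has state 'no' for every character, so 'yes' is the derived state throughout.
Only Beta, Delta, Eta, and Zeta show the derived state 'yes' for C1, supporting them as a clade.
Only Beta, Delta, and Zeta show the derived state 'yes' for C2, supporting them as a clade.
Only Beta and Zeta show the derived state 'yes' for C3, supporting them as a clade.
Most parsimonious ingroup topology: ((Eta,((Zeta,Beta),Delta)),Theta).
Zeta and Beta form a cherry on this tree, so they are sister taxa.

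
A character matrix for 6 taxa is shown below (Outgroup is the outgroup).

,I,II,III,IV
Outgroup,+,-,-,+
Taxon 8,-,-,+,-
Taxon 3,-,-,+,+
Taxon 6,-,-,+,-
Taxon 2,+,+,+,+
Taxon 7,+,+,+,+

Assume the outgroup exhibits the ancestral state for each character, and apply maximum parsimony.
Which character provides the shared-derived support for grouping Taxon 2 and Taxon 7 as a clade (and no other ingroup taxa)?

II

Character polarity is set by the outgroup: the derived state is whichever differs from the outgroup's state, so for I, IV the derived state is '-', and for the remaining characters it is '+'.
I: derived state '-' in Taxon 3, Taxon 6, and Taxon 8 only — synapomorphy for {Taxon 3, Taxon 6, Taxon 8}.
II: derived state '+' in Taxon 2 and Taxon 7 only — synapomorphy for {Taxon 2, Taxon 7}.
All ingroup taxa share the derived state '+' for III; it defines the ingroup but does not resolve relationships within it.
Only Taxon 6 and Taxon 8 show the derived state '-' for IV, supporting them as a clade.
Most parsimonious ingroup topology: (((Taxon 8,Taxon 6),Taxon 3),(Taxon 2,Taxon 7)).
The clade {Taxon 2, Taxon 7} is supported by II: its derived state '+' occurs in exactly those taxa and in no other taxon (including the outgroup).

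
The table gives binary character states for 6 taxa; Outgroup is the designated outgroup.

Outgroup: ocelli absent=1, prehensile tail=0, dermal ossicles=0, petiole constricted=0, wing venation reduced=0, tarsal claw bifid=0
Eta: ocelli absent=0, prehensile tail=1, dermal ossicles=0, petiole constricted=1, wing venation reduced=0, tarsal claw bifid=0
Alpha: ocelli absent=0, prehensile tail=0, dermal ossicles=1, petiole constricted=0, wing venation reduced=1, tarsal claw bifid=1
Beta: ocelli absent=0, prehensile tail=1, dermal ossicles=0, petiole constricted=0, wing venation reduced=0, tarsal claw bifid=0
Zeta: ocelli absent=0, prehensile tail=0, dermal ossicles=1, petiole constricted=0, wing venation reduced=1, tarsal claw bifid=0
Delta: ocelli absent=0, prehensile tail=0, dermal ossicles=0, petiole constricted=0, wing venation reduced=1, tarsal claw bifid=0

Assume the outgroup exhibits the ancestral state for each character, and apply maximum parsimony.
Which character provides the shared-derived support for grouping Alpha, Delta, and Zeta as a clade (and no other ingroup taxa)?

Character polarity is set by the outgroup: the derived state is whichever differs from the outgroup's state, so for ocelli absent the derived state is '0', and for the remaining characters it is '1'.
ocelli absent (derived state '0') is shared by all ingroup taxa — unites the whole ingroup.
prehensile tail: derived state '1' in Beta and Eta only — synapomorphy for {Beta, Eta}.
Only Alpha and Zeta show the derived state '1' for dermal ossicles, supporting them as a clade.
petiole constricted (derived state '1') is unique to Eta (autapomorphy; uninformative for grouping).
wing venation reduced (derived state '1') is shared by Alpha, Delta, and Zeta — a synapomorphy uniting that clade.
tarsal claw bifid: derived state '1' in Alpha only — an autapomorphy, so it tells us nothing about relationships among taxa.
Most parsimonious ingroup topology: ((Eta,Beta),((Alpha,Zeta),Delta)).
The clade {Alpha, Delta, Zeta} is supported by wing venation reduced: its derived state '1' occurs in exactly those taxa and in no other taxon (including the outgroup).

wing venation reduced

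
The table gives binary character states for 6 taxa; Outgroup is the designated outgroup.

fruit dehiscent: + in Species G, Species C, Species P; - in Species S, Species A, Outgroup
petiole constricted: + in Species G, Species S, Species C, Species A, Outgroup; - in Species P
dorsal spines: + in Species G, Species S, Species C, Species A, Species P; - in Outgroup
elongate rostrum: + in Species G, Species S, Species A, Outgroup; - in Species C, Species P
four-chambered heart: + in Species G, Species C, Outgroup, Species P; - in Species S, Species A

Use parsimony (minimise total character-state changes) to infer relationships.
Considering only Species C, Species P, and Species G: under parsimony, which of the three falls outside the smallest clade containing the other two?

Character polarity is set by the outgroup: the derived state is whichever differs from the outgroup's state, so for petiole constricted, elongate rostrum, four-chambered heart the derived state is '-', and for the remaining characters it is '+'.
Only Species C, Species G, and Species P show the derived state '+' for fruit dehiscent, supporting them as a clade.
petiole constricted (derived state '-') is unique to Species P (autapomorphy; uninformative for grouping).
dorsal spines (derived state '+') is shared by all ingroup taxa — unites the whole ingroup.
Only Species C and Species P show the derived state '-' for elongate rostrum, supporting them as a clade.
Only Species A and Species S show the derived state '-' for four-chambered heart, supporting them as a clade.
Most parsimonious ingroup topology: (((Species P,Species C),Species G),(Species S,Species A)).
Species P and Species C share a more recent common ancestor with each other than either does with Species G, so Species G is the least closely related of the three.

Species G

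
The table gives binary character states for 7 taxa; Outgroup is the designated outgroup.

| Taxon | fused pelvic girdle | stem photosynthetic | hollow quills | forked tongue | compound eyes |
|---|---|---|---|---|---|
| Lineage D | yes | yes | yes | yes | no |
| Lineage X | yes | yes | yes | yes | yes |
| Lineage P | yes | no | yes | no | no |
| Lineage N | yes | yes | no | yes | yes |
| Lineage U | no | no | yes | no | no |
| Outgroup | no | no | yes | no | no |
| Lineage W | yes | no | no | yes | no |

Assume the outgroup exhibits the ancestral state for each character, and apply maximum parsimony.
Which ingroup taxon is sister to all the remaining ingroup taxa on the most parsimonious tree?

Lineage U

Character polarity is set by the outgroup: the derived state is whichever differs from the outgroup's state, so for hollow quills the derived state is 'no', and for the remaining characters it is 'yes'.
Only Lineage D, Lineage N, Lineage P, Lineage W, and Lineage X show the derived state 'yes' for fused pelvic girdle, supporting them as a clade.
Only Lineage D, Lineage N, and Lineage X show the derived state 'yes' for stem photosynthetic, supporting them as a clade.
hollow quills groups Lineage N and Lineage W, which is incompatible with the clades supported by the remaining characters; treating it as convergent (homoplasy) costs fewer steps than any alternative tree.
Only Lineage D, Lineage N, Lineage W, and Lineage X show the derived state 'yes' for forked tongue, supporting them as a clade.
compound eyes (derived state 'yes') is shared by Lineage N and Lineage X — a synapomorphy uniting that clade.
Most parsimonious ingroup topology: (((((Lineage X,Lineage N),Lineage D),Lineage W),Lineage P),Lineage U).
Lineage U is sister to the clade containing all other ingroup taxa, so it is the earliest-diverging (most basal) ingroup lineage.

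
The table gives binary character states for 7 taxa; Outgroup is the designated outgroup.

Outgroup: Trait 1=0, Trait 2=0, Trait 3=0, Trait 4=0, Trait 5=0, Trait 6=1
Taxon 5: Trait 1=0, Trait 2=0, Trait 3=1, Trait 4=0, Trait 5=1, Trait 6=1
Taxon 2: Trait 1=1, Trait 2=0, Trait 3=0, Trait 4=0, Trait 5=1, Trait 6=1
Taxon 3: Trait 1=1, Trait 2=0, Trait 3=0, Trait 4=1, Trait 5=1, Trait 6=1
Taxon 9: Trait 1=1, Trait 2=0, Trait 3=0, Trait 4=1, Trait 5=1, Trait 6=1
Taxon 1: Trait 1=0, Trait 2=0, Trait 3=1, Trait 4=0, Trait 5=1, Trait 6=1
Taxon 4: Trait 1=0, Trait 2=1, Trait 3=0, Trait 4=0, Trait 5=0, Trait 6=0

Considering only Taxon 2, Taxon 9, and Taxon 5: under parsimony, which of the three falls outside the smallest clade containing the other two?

Character polarity is set by the outgroup: the derived state is whichever differs from the outgroup's state, so for Trait 6 the derived state is '0', and for the remaining characters it is '1'.
Trait 1: derived state '1' in Taxon 2, Taxon 3, and Taxon 9 only — synapomorphy for {Taxon 2, Taxon 3, Taxon 9}.
Trait 2 (derived state '1') is unique to Taxon 4 (autapomorphy; uninformative for grouping).
Trait 3: derived state '1' in Taxon 1 and Taxon 5 only — synapomorphy for {Taxon 1, Taxon 5}.
Trait 4: derived state '1' in Taxon 3 and Taxon 9 only — synapomorphy for {Taxon 3, Taxon 9}.
Trait 5: derived state '1' in Taxon 1, Taxon 2, Taxon 3, Taxon 5, and Taxon 9 only — synapomorphy for {Taxon 1, Taxon 2, Taxon 3, Taxon 5, Taxon 9}.
Trait 6 (derived state '0') is unique to Taxon 4 (autapomorphy; uninformative for grouping).
Most parsimonious ingroup topology: (((Taxon 5,Taxon 1),(Taxon 2,(Taxon 3,Taxon 9))),Taxon 4).
Taxon 9 and Taxon 2 share a more recent common ancestor with each other than either does with Taxon 5, so Taxon 5 is the least closely related of the three.

Taxon 5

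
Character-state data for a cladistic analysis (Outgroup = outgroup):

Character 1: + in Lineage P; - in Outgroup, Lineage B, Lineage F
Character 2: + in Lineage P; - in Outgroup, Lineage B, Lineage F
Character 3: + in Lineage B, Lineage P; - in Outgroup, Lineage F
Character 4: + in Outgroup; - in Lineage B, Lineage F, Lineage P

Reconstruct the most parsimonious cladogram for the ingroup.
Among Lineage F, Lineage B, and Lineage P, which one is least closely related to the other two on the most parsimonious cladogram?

Character polarity is set by the outgroup: the derived state is whichever differs from the outgroup's state, so for Character 4 the derived state is '-', and for the remaining characters it is '+'.
Character 1 (derived state '+') is unique to Lineage P (autapomorphy; uninformative for grouping).
Character 2 (derived state '+') is unique to Lineage P (autapomorphy; uninformative for grouping).
Only Lineage B and Lineage P show the derived state '+' for Character 3, supporting them as a clade.
All ingroup taxa share the derived state '-' for Character 4; it defines the ingroup but does not resolve relationships within it.
Most parsimonious ingroup topology: ((Lineage B,Lineage P),Lineage F).
Lineage P and Lineage B share a more recent common ancestor with each other than either does with Lineage F, so Lineage F is the least closely related of the three.

Lineage F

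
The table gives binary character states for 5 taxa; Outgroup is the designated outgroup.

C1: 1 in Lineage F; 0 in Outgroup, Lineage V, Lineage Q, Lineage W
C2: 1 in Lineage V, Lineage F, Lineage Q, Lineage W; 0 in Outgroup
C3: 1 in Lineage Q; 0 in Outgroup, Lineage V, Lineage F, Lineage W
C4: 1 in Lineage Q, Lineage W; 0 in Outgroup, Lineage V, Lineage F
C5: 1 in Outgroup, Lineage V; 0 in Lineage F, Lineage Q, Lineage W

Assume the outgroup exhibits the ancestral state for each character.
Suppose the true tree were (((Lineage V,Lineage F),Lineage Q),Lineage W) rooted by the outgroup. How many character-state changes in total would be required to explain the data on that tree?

Map each character onto (((Lineage V,Lineage F),Lineage Q),Lineage W) (rooted by Outgroup) and count the minimum state changes it requires (Fitch parsimony):
C1: 1; C2: 1; C3: 1; C4: 2; C5: 2.
Total tree length = 7.

7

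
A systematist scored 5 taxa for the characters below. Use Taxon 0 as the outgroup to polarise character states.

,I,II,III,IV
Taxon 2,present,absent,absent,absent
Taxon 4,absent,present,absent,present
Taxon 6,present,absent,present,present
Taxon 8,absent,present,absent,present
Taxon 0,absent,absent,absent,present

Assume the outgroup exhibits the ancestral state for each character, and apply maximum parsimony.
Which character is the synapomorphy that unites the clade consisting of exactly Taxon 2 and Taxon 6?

Character polarity is set by the outgroup: the derived state is whichever differs from the outgroup's state, so for IV the derived state is 'absent', and for the remaining characters it is 'present'.
Only Taxon 2 and Taxon 6 show the derived state 'present' for I, supporting them as a clade.
II (derived state 'present') is shared by Taxon 4 and Taxon 8 — a synapomorphy uniting that clade.
III (derived state 'present') is unique to Taxon 6 (autapomorphy; uninformative for grouping).
IV: derived state 'absent' in Taxon 2 only — an autapomorphy, so it tells us nothing about relationships among taxa.
Most parsimonious ingroup topology: ((Taxon 6,Taxon 2),(Taxon 8,Taxon 4)).
The clade {Taxon 2, Taxon 6} is supported by I: its derived state 'present' occurs in exactly those taxa and in no other taxon (including the outgroup).

I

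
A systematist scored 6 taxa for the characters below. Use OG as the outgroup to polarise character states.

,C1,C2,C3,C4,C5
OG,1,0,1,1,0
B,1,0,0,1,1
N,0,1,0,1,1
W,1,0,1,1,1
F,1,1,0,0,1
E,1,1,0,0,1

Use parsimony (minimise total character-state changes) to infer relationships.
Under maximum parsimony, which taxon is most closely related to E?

Character polarity is set by the outgroup: the derived state is whichever differs from the outgroup's state, so for C1, C3, C4 the derived state is '0', and for the remaining characters it is '1'.
C1 (derived state '0') is unique to N (autapomorphy; uninformative for grouping).
Only E, F, and N show the derived state '1' for C2, supporting them as a clade.
C3: derived state '0' in B, E, F, and N only — synapomorphy for {B, E, F, N}.
C4: derived state '0' in E and F only — synapomorphy for {E, F}.
All ingroup taxa share the derived state '1' for C5; it defines the ingroup but does not resolve relationships within it.
Most parsimonious ingroup topology: ((B,(N,(F,E))),W).
E and F form a cherry on this tree, so they are sister taxa.

F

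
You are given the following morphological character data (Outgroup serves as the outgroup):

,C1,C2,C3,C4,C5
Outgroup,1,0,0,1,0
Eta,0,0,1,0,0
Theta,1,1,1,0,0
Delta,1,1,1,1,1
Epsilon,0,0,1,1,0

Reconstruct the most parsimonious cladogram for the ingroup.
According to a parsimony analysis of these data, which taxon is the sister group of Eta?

Character polarity is set by the outgroup: the derived state is whichever differs from the outgroup's state, so for C1, C4 the derived state is '0', and for the remaining characters it is '1'.
C1: derived state '0' in Epsilon and Eta only — synapomorphy for {Epsilon, Eta}.
Only Delta and Theta show the derived state '1' for C2, supporting them as a clade.
C3 (derived state '1') is shared by all ingroup taxa — unites the whole ingroup.
C4 groups Eta and Theta, which is incompatible with the clades supported by the remaining characters; treating it as convergent (homoplasy) costs fewer steps than any alternative tree.
C5: derived state '1' in Delta only — an autapomorphy, so it tells us nothing about relationships among taxa.
Most parsimonious ingroup topology: ((Eta,Epsilon),(Theta,Delta)).
Eta and Epsilon form a cherry on this tree, so they are sister taxa.

Epsilon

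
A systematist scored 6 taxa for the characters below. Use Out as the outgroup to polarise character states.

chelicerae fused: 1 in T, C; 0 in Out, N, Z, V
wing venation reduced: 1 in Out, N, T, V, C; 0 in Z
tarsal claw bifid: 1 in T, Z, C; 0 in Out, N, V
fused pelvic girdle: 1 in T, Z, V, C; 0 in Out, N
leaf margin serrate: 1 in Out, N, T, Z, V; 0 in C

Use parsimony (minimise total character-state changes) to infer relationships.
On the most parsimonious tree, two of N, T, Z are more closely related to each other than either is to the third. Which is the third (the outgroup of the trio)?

Character polarity is set by the outgroup: the derived state is whichever differs from the outgroup's state, so for wing venation reduced, leaf margin serrate the derived state is '0', and for the remaining characters it is '1'.
chelicerae fused: derived state '1' in C and T only — synapomorphy for {C, T}.
wing venation reduced (derived state '0') is unique to Z (autapomorphy; uninformative for grouping).
tarsal claw bifid: derived state '1' in C, T, and Z only — synapomorphy for {C, T, Z}.
fused pelvic girdle (derived state '1') is shared by C, T, V, and Z — a synapomorphy uniting that clade.
leaf margin serrate: derived state '0' in C only — an autapomorphy, so it tells us nothing about relationships among taxa.
Most parsimonious ingroup topology: (N,(((T,C),Z),V)).
T and Z share a more recent common ancestor with each other than either does with N, so N is the least closely related of the three.

N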